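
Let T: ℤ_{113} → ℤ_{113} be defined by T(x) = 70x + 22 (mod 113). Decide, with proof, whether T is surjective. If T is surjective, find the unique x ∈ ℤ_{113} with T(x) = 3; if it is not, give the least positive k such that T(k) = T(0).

Recall that T is surjective if every y in the codomain equals T(x) for some x in the domain.
Since gcd(70, 113) = 1, 70 is invertible modulo 113. Euclid's algorithm: 113 = 1·70 + 43, 70 = 1·43 + 27, 43 = 1·27 + 16, 27 = 1·16 + 11, 16 = 1·11 + 5, 11 = 2·5 + 1; back-substituting gives 1 = 21·70 − 13·113, so 70⁻¹ ≡ 21 (mod 113).
Then y ↦ 21(y − 22) is a two-sided inverse to T, so every y ∈ ℤ_{113} has a preimage.
Therefore T is surjective.
Since T is surjective, we compute T⁻¹(3): solve 70x + 22 ≡ 3 (mod 113), i.e. 70x ≡ 94 (mod 113).
Multiplying by 70⁻¹ = 21 gives x ≡ 21·94 = 1974 = 17·113 + 53 ≡ 53 (mod 113).
Check: T(53) = 70·53 + 22 = 3732 = 33·113 + 3 ≡ 3 (mod 113).

53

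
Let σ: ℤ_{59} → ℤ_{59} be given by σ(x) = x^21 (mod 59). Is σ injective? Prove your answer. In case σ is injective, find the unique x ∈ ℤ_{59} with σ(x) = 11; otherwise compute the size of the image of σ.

Since 59 is prime, the nonzero elements of ℤ_{59} form a cyclic group of order 58.
As gcd(21, 58) = 1, raising to the 21st power is a bijection on this group: if u^21 ≡ v^21 then (uv^{−1})^21 = 1, and the only element of order dividing gcd(21, 58) = 1 is 1, so u = v.
With σ(0) = 0 this makes σ injective on all of ℤ_{59}, hence bijective (finite equal-size domain and codomain). In particular σ is injective.
Since σ is injective, we find the preimage of 11. The inverse of x ↦ x^21 on (ℤ_{59})^× is x ↦ x^47, because 21·47 = 987 = 17·58 + 1 ≡ 1 (mod 58) and x^{58} = 1 for x ≠ 0 (Fermat). So σ⁻¹(11) = 11^47 mod 59.
Repeated squaring mod 59: 11^1 ≡ 11, 11^2 ≡ 11² = 121 ≡ 3, 11^4 ≡ 3² = 9, 11^8 ≡ 9² = 81 ≡ 22, 11^16 ≡ 22² = 484 ≡ 12, 11^32 ≡ 12² = 144 ≡ 26. Since 47 = 32 + 8 + 4 + 2 + 1, 11^47 ≡ 26·22·9·3·11: 26·22 = 572 ≡ 41, then 41·9 = 369 ≡ 15, then 15·3 = 45, then 45·11 = 495 ≡ 23. So 11^47 ≡ 23 (mod 59).
Hence σ⁻¹(11) = 23.

23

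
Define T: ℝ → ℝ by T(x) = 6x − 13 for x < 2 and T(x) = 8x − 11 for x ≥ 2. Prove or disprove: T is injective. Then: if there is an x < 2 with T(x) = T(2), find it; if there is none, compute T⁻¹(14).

Both pieces are strictly increasing (slopes 6 and 8), so each is injective on its own interval.
The left piece maps (−∞, 2) onto (−∞, −1); the right piece maps [2, ∞) onto [5, ∞).
These images are disjoint, so no value is attained by both pieces. Thus T is injective.
Because the two images are disjoint, no x < 2 has T(x) = T(2), so we compute T⁻¹(14): 14 lies in [5, ∞), so solve 8x − 11 = 14: x = (14 + 11)/8 = 25/8.

25/8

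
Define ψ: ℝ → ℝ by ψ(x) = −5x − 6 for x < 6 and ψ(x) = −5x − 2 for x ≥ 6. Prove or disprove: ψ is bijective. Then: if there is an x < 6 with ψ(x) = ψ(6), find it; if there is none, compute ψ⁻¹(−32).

Both pieces are strictly decreasing (slopes −5 and −5), so each is injective on its own interval.
The left piece maps (−∞, 6) onto (−36, ∞); the right piece maps [6, ∞) onto (−∞, −32].
These images overlap. In particular ψ(6) = −32 (right piece), and solving −5x − 6 = −32 on the left piece gives x = 26/5 < 6.
So ψ(26/5) = ψ(6) with 26/5 ≠ 6, and ψ is not injective, hence not bijective. This x = 26/5 is the requested value below 6.

26/5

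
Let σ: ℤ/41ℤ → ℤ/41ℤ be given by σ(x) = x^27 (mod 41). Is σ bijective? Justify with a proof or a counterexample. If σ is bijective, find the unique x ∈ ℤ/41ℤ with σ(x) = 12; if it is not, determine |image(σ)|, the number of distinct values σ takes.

6

Since 41 is prime, the nonzero elements of ℤ/41ℤ form a cyclic group of order 40.
As gcd(27, 40) = 1, raising to the 27th power is a bijection on this group: if a^27 ≡ b^27 then (ab^{−1})^27 = 1, and the only element of order dividing gcd(27, 40) = 1 is 1, so a = b.
With σ(0) = 0 this makes σ injective on all of ℤ/41ℤ, hence bijective (finite equal-size domain and codomain). In particular σ is bijective.
Since σ is bijective, we find the preimage of 12. The inverse of x ↦ x^27 on (ℤ/41ℤ)^× is x ↦ x^3, because 27·3 = 81 = 2·40 + 1 ≡ 1 (mod 40) and x^{40} = 1 for x ≠ 0 (Fermat). So σ⁻¹(12) = 12^3 mod 41.
Repeated squaring mod 41: 12^1 ≡ 12, 12^2 ≡ 12² = 144 ≡ 21. Since 3 = 2 + 1, 12^3 ≡ 21·12: 21·12 = 252 ≡ 6. So 12^3 ≡ 6 (mod 41).
Hence σ⁻¹(12) = 6.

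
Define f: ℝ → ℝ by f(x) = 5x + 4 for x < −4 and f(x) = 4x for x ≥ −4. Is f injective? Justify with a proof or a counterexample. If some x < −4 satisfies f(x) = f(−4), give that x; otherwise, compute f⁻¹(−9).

-9/4

Both pieces are strictly increasing (slopes 5 and 4), so each is injective on its own interval.
The left piece maps (−∞, −4) onto (−∞, −16); the right piece maps [−4, ∞) onto [−16, ∞).
These images are disjoint, so no value is attained by both pieces. Hence f is injective.
Because the two images are disjoint, no x < −4 has f(x) = f(−4), so we compute f⁻¹(−9): −9 lies in [−16, ∞), so solve 4x = −9: x = (−9 − 0)/4 = −9/4.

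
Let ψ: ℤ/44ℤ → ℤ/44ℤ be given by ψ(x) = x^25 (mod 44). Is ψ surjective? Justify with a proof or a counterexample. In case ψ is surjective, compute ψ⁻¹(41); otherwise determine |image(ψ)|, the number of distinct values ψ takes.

ψ(1) = 1^25 = 1.
ψ(5): Repeated squaring mod 44: 5^1 ≡ 5, 5^2 ≡ 5² = 25, 5^4 ≡ 25² = 625 ≡ 9, 5^8 ≡ 9² = 81 ≡ 37, 5^16 ≡ 37² = 1369 ≡ 5. Since 25 = 16 + 8 + 1, 5^25 ≡ 5·37·5: 5·37 = 185 ≡ 9, then 9·5 = 45 ≡ 1. So 5^25 ≡ 1 (mod 44).
So ψ(1) = ψ(5) = 1 while 1 ≠ 5, so ψ is not injective.
A non-injective map from the 44-element set ℤ/44ℤ to itself takes at most 43 distinct values, so it cannot be surjective. Therefore ψ is not surjective.
Since ψ is not surjective, we determine |image(ψ)|. Computing x^25 mod 44 for each x (by repeated squaring, reducing mod 44 at every step), the values ψ(0), ψ(1), …, ψ(43) are: 0, 1, 32, 23, 12, 1, 32, 43, 32, 1, 32, 11, 12, 21, 12, 23, 12, 21, 32, 43, 12, 21, 0, 23, 32, 1, 12, 23, 32, 21, 32, 23, 32, 33, 12, 43, 12, 1, 12, 43, 32, 21, 12, 43.
The distinct values are {0, 1, 11, 12, 21, 23, 32, 33, 43}; there are 9 of them.

9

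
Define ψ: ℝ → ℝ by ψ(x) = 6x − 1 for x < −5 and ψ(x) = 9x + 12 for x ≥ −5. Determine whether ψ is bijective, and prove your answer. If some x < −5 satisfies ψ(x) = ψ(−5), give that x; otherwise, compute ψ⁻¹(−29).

Both pieces are strictly increasing (slopes 6 and 9), so each is injective on its own interval.
The left piece maps (−∞, −5) onto (−∞, −31); the right piece maps [−5, ∞) onto [−33, ∞).
These images overlap. In particular ψ(−5) = −33 (right piece), and solving 6x − 1 = −33 on the left piece gives x = −16/3 < −5.
So ψ(−16/3) = ψ(−5) with −16/3 ≠ −5, and ψ is not injective, hence not bijective. This x = −16/3 is the requested value below −5.

-16/3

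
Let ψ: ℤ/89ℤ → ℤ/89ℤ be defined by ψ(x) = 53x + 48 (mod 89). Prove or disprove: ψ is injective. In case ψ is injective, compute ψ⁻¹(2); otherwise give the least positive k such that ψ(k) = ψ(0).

Suppose ψ(s) = ψ(t) in ℤ/89ℤ. Then 53s + 48 ≡ 53t + 48 (mod 89), therefore 53(s − t) ≡ 0 (mod 89).
Since gcd(53, 89) = 1, 53 is invertible modulo 89, hence s − t ≡ 0 (mod 89), i.e. s = t.
Thus ψ is injective.
We now compute 53⁻¹ mod 89 explicitly. Euclid's algorithm: 89 = 1·53 + 36, 53 = 1·36 + 17, 36 = 2·17 + 2, 17 = 8·2 + 1; back-substituting gives 1 = 42·53 − 25·89, so 53⁻¹ ≡ 42 (mod 89).
Since ψ is injective, we compute ψ⁻¹(2): solve 53x + 48 ≡ 2 (mod 89), i.e. 53x ≡ 43 (mod 89).
Multiplying by 53⁻¹ = 42 gives x ≡ 42·43 = 1806 = 20·89 + 26 ≡ 26 (mod 89).
Check: ψ(26) = 53·26 + 48 = 1426 = 16·89 + 2 ≡ 2 (mod 89).

26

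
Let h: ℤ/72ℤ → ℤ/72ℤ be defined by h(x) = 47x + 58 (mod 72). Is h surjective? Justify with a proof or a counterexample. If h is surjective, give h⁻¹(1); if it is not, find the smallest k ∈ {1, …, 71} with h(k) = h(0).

Recall that h is surjective if every y in the codomain equals h(x) for some x in the domain.
Since gcd(47, 72) = 1, 47 is invertible modulo 72. Euclid's algorithm: 72 = 1·47 + 25, 47 = 1·25 + 22, 25 = 1·22 + 3, 22 = 7·3 + 1; back-substituting gives 1 = 23·47 − 15·72, so 47⁻¹ ≡ 23 (mod 72).
Then y ↦ 23(y − 58) is a two-sided inverse to h, so every y ∈ ℤ/72ℤ has a preimage.
Thus h is surjective.
Since h is surjective, we find h⁻¹(1): we need 47x ≡ 1 − 58 ≡ 15 (mod 72). Using 47⁻¹ = 23: x ≡ 23·15 = 345 = 4·72 + 57, so x = 57.
Check: h(57) = 47·57 + 58 = 2737 = 38·72 + 1 ≡ 1 (mod 72).

57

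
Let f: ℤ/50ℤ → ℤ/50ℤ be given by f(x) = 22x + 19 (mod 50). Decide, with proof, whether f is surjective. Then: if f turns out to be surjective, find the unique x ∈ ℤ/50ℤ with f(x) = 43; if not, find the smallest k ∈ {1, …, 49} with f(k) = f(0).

25

Recall that f is surjective if every y in the codomain equals f(x) for some x in the domain.
Since gcd(22, 50) = 2, we have 22x ≡ 0 (mod 2) for all x, so f(x) ≡ 1 (mod 2).
But 0 ≢ 1 (mod 2), so 0 ∈ ℤ/50ℤ has no preimage. Thus f is not surjective.
Since f is not surjective, we find the least positive k with f(k) = f(0): this means 22k ≡ 0 (mod 50), i.e. 50 ∣ 22k. Since gcd(22, 50) = 2, dividing through by 2 this holds exactly when 25 ∣ 11k, and as gcd(11, 25) = 1, exactly when 25 ∣ k.
The smallest positive such k is 25.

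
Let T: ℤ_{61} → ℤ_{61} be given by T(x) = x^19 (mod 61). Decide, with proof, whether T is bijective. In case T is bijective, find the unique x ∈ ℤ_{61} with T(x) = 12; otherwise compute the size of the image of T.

57

Since 61 is prime, the nonzero elements of ℤ_{61} form a cyclic group of order 60.
As gcd(19, 60) = 1, raising to the 19th power is a bijection on this group: if s^19 ≡ t^19 then (st^{−1})^19 = 1, and the only element of order dividing gcd(19, 60) = 1 is 1, so s = t.
With T(0) = 0 this makes T injective on all of ℤ_{61}, hence bijective (finite equal-size domain and codomain). In particular T is bijective.
Since T is bijective, we find the preimage of 12. The inverse of x ↦ x^19 on (ℤ_{61})^× is x ↦ x^19, because 19·19 = 361 = 6·60 + 1 ≡ 1 (mod 60) and x^{60} = 1 for x ≠ 0 (Fermat). So T⁻¹(12) = 12^19 mod 61.
Repeated squaring mod 61: 12^1 ≡ 12, 12^2 ≡ 12² = 144 ≡ 22, 12^4 ≡ 22² = 484 ≡ 57, 12^8 ≡ 57² = 3249 ≡ 16, 12^16 ≡ 16² = 256 ≡ 12. Since 19 = 16 + 2 + 1, 12^19 ≡ 12·22·12: 12·22 = 264 ≡ 20, then 20·12 = 240 ≡ 57. So 12^19 ≡ 57 (mod 61).
Hence T⁻¹(12) = 57.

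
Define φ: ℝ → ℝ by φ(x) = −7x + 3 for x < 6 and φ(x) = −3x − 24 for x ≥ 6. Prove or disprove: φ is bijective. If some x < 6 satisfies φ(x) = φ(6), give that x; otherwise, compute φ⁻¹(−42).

Both pieces are strictly decreasing (slopes −7 and −3), so each is injective on its own interval.
The left piece maps (−∞, 6) onto (−39, ∞); the right piece maps [6, ∞) onto (−∞, −42].
The images leave a gap (−39 has no preimage), so φ is not surjective, hence not bijective.
Because the two images are disjoint, no x < 6 has φ(x) = φ(6), so we compute φ⁻¹(−42): −42 lies in (−∞, −42], so solve −3x − 24 = −42: x = (−42 + 24)/(−3) = 6.

6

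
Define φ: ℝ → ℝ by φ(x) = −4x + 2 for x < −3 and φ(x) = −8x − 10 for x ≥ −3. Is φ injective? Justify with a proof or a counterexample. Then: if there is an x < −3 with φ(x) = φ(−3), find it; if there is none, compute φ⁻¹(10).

Both pieces are strictly decreasing (slopes −4 and −8), so each is injective on its own interval.
The left piece maps (−∞, −3) onto (14, ∞); the right piece maps [−3, ∞) onto (−∞, 14].
These images are disjoint, so no value is attained by both pieces. Hence φ is injective.
Because the two images are disjoint, no x < −3 has φ(x) = φ(−3), so we compute φ⁻¹(10): 10 lies in (−∞, 14], so solve −8x − 10 = 10: x = (10 + 10)/(−8) = −5/2.

-5/2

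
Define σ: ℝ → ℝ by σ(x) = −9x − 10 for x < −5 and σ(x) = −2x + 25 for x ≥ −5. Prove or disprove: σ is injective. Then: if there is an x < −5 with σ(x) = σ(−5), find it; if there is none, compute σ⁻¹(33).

Both pieces are strictly decreasing (slopes −9 and −2), so each is injective on its own interval.
The left piece maps (−∞, −5) onto (35, ∞); the right piece maps [−5, ∞) onto (−∞, 35].
These images are disjoint, so no value is attained by both pieces. So σ is injective.
Because the two images are disjoint, no x < −5 has σ(x) = σ(−5), so we compute σ⁻¹(33): 33 lies in (−∞, 35], so solve −2x + 25 = 33: x = (33 − 25)/(−2) = −4.

-4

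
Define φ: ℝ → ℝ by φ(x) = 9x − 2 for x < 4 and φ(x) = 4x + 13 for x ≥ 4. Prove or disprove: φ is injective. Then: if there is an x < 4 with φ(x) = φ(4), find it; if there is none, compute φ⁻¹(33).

Both pieces are strictly increasing (slopes 9 and 4), so each is injective on its own interval.
The left piece maps (−∞, 4) onto (−∞, 34); the right piece maps [4, ∞) onto [29, ∞).
These images overlap. In particular φ(4) = 29 (right piece), and solving 9x − 2 = 29 on the left piece gives x = 31/9 < 4.
So φ(31/9) = φ(4) with 31/9 ≠ 4, and φ is not injective. This x = 31/9 is the requested value below 4.

31/9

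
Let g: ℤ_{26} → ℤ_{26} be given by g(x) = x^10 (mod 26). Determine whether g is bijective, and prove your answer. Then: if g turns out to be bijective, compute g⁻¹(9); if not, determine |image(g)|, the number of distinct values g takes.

g(12): Repeated squaring mod 26: 12^1 ≡ 12, 12^2 ≡ 12² = 144 ≡ 14, 12^4 ≡ 14² = 196 ≡ 14, 12^8 ≡ 14² = 196 ≡ 14. Since 10 = 8 + 2, 12^10 ≡ 14·14: 14·14 = 196 ≡ 14. So 12^10 ≡ 14 (mod 26).
g(14): Repeated squaring mod 26: 14^1 ≡ 14, 14^2 ≡ 14² = 196 ≡ 14, 14^4 ≡ 14² = 196 ≡ 14, 14^8 ≡ 14² = 196 ≡ 14. Since 10 = 8 + 2, 14^10 ≡ 14·14: 14·14 = 196 ≡ 14. So 14^10 ≡ 14 (mod 26).
So g(12) = g(14) = 14 while 12 ≠ 14, therefore g is not injective, hence not bijective.
Since g is not bijective, we determine |image(g)|. Computing x^10 mod 26 for each x (by repeated squaring, reducing mod 26 at every step), the values g(0), g(1), …, g(25) are: 0, 1, 10, 3, 22, 25, 4, 17, 12, 9, 16, 23, 14, 13, 14, 23, 16, 9, 12, 17, 4, 25, 22, 3, 10, 1.
The distinct values are {0, 1, 3, 4, 9, 10, 12, 13, 14, 16, 17, 22, 23, 25}; there are 14 of them.

14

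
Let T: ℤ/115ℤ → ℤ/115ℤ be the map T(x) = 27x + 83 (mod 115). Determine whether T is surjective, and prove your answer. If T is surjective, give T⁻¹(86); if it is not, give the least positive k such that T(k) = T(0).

64

By definition, surjectivity means every element of the codomain has a preimage under T.
Since gcd(27, 115) = 1, 27 is invertible modulo 115. Euclid's algorithm: 115 = 4·27 + 7, 27 = 3·7 + 6, 7 = 1·6 + 1; back-substituting gives 1 = 98·27 − 23·115, so 27⁻¹ ≡ 98 (mod 115).
Then y ↦ 98(y − 83) is a two-sided inverse to T, so every y ∈ ℤ/115ℤ has a preimage.
Therefore T is surjective.
Since T is surjective, we find T⁻¹(86): we need 27x ≡ 86 − 83 ≡ 3 (mod 115). Using 27⁻¹ = 98: x ≡ 98·3 = 294 = 2·115 + 64, so x = 64.
Check: T(64) = 27·64 + 83 = 1811 = 15·115 + 86 ≡ 86 (mod 115).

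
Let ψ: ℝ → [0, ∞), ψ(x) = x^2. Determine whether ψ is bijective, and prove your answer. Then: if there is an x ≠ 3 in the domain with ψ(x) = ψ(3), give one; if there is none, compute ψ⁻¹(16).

-3

ψ(3) = 9 = (−3)^2 = ψ(−3) (since 2 is even), with 3 ≠ −3. So ψ is not injective, hence not bijective.
For the follow-up, such an x exists: taking x = −3 ∈ ℝ gives ψ(−3) = 9 = ψ(3) with −3 ≠ 3.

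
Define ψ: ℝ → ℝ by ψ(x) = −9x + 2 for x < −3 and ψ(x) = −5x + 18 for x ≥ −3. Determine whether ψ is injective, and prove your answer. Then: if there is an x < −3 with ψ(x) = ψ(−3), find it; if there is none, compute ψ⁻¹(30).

Both pieces are strictly decreasing (slopes −9 and −5), so each is injective on its own interval.
The left piece maps (−∞, −3) onto (29, ∞); the right piece maps [−3, ∞) onto (−∞, 33].
These images overlap. In particular ψ(−3) = 33 (right piece), and solving −9x + 2 = 33 on the left piece gives x = −31/9 < −3.
So ψ(−31/9) = ψ(−3) with −31/9 ≠ −3, and ψ is not injective. This x = −31/9 is the requested value below −3.

-31/9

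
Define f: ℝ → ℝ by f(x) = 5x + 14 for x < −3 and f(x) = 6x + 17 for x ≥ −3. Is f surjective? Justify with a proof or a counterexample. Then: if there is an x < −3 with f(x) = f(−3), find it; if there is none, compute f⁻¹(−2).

Both pieces are strictly increasing (slopes 5 and 6), so each is injective on its own interval.
The left piece maps (−∞, −3) onto (−∞, −1); the right piece maps [−3, ∞) onto [−1, ∞).
These images together cover ℝ, so f is surjective.
Because the two images are disjoint, no x < −3 has f(x) = f(−3), so we compute f⁻¹(−2): −2 lies in (−∞, −1), so solve 5x + 14 = −2: x = (−2 − 14)/5 = −16/5.

-16/5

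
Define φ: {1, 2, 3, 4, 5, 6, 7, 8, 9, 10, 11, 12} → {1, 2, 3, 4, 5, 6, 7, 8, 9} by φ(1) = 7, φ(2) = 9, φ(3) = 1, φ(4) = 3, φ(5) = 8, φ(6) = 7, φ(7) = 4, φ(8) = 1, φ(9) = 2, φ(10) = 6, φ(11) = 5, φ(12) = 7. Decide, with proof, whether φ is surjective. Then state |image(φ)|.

Every element of the codomain has a preimage: 1 = φ(3), 2 = φ(9), 3 = φ(4), 4 = φ(7), 5 = φ(11), 6 = φ(10), 7 = φ(1), 8 = φ(5), 9 = φ(2).
Hence φ is surjective.
The image of φ is {1, 2, 3, 4, 5, 6, 7, 8, 9}, which has 9 elements.

9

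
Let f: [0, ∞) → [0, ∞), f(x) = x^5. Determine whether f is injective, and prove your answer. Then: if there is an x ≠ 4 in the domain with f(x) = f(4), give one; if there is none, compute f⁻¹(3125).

5

On [0, ∞), x ↦ x^5 is strictly increasing, so f(x_1) = f(x_2) forces x_1 = x_2. Hence f is injective.
Since x ↦ x^5 is strictly increasing on [0, ∞), it is injective there, so no x ≠ 4 in the domain has f(x) = f(4). We therefore compute f⁻¹(3125) = 3125^{1/5} = 5 (indeed 5^5 = 3125).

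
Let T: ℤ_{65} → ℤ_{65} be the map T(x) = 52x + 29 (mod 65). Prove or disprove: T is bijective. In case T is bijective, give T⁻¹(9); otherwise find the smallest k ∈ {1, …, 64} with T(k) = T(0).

5

Recall that T is injective if T(s) = T(t) implies s = t.
We have gcd(52, 65) = 13 > 1. Taking s = 0 and t = 5: T(0) = 29 and T(5) = 52·5 + 29 = 289 ≡ 29 (mod 65).
So T(0) = T(5) while 0 ≠ 5, so T is not injective, hence not bijective.
Since T is not bijective, we find the least positive k with T(k) = T(0): this means 52k ≡ 0 (mod 65), i.e. 65 ∣ 52k. Since gcd(52, 65) = 13, dividing through by 13 this holds exactly when 5 ∣ 4k, and as gcd(4, 5) = 1, exactly when 5 ∣ k.
The smallest positive such k is 5.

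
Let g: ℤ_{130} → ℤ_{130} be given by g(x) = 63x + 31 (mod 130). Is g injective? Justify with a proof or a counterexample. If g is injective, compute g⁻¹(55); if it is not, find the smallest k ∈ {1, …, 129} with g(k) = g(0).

118

By definition, g is injective when g(a) = g(b) forces a = b.
If g(a) = g(b), then 63a ≡ 63b (mod 130). Because gcd(63, 130) = 1, we may cancel 63 to get a ≡ b (mod 130).
Thus g is injective.
We now compute 63⁻¹ mod 130 explicitly. Euclid's algorithm: 130 = 2·63 + 4, 63 = 15·4 + 3, 4 = 1·3 + 1; back-substituting gives 1 = 97·63 − 47·130, so 63⁻¹ ≡ 97 (mod 130).
Since g is injective, we compute g⁻¹(55): solve 63x + 31 ≡ 55 (mod 130), i.e. 63x ≡ 24 (mod 130).
Multiplying by 63⁻¹ = 97 gives x ≡ 97·24 = 2328 = 17·130 + 118 ≡ 118 (mod 130).
Check: g(118) = 63·118 + 31 = 7465 = 57·130 + 55 ≡ 55 (mod 130).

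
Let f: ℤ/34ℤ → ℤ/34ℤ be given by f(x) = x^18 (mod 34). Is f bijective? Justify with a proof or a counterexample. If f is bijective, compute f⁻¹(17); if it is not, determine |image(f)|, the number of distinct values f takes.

f(16): Repeated squaring mod 34: 16^1 ≡ 16, 16^2 ≡ 16² = 256 ≡ 18, 16^4 ≡ 18² = 324 ≡ 18, 16^8 ≡ 18² = 324 ≡ 18, 16^16 ≡ 18² = 324 ≡ 18. Since 18 = 16 + 2, 16^18 ≡ 18·18: 18·18 = 324 ≡ 18. So 16^18 ≡ 18 (mod 34).
f(18): Repeated squaring mod 34: 18^1 ≡ 18, 18^2 ≡ 18² = 324 ≡ 18, 18^4 ≡ 18² = 324 ≡ 18, 18^8 ≡ 18² = 324 ≡ 18, 18^16 ≡ 18² = 324 ≡ 18. Since 18 = 16 + 2, 18^18 ≡ 18·18: 18·18 = 324 ≡ 18. So 18^18 ≡ 18 (mod 34).
So f(16) = f(18) = 18 while 16 ≠ 18, hence f is not injective, hence not bijective.
Since f is not bijective, we determine |image(f)|. Computing x^18 mod 34 for each x (by repeated squaring, reducing mod 34 at every step), the values f(0), f(1), …, f(33) are: 0, 1, 4, 9, 16, 25, 2, 15, 30, 13, 32, 19, 8, 33, 26, 21, 18, 17, 18, 21, 26, 33, 8, 19, 32, 13, 30, 15, 2, 25, 16, 9, 4, 1.
The distinct values are {0, 1, 2, 4, 8, 9, 13, 15, 16, 17, 18, 19, 21, 25, 26, 30, 32, 33}; there are 18 of them.

18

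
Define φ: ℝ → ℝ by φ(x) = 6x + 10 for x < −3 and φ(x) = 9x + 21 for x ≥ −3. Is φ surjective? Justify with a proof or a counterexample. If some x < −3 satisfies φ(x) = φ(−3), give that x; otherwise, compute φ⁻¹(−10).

Both pieces are strictly increasing (slopes 6 and 9), so each is injective on its own interval.
The left piece maps (−∞, −3) onto (−∞, −8); the right piece maps [−3, ∞) onto [−6, ∞).
The union (−∞, −8) ∪ [−6, ∞) omits the interval between −8 and −6; in particular −8 has no preimage. So φ is not surjective.
Because the two images are disjoint, no x < −3 has φ(x) = φ(−3), so we compute φ⁻¹(−10): −10 lies in (−∞, −8), so solve 6x + 10 = −10: x = (−10 − 10)/6 = −10/3.

-10/3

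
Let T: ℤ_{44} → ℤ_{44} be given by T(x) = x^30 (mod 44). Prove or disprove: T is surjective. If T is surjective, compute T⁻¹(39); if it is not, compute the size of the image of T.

T(1) = 1^30 = 1.
T(3): Repeated squaring mod 44: 3^1 ≡ 3, 3^2 ≡ 3² = 9, 3^4 ≡ 9² = 81 ≡ 37, 3^8 ≡ 37² = 1369 ≡ 5, 3^16 ≡ 5² = 25. Since 30 = 16 + 8 + 4 + 2, 3^30 ≡ 25·5·37·9: 25·5 = 125 ≡ 37, then 37·37 = 1369 ≡ 5, then 5·9 = 45 ≡ 1. So 3^30 ≡ 1 (mod 44).
So T(1) = T(3) = 1 while 1 ≠ 3, thus T is not injective.
A non-injective map from the 44-element set ℤ_{44} to itself takes at most 43 distinct values, so it cannot be surjective. Therefore T is not surjective.
Since T is not surjective, we determine |image(T)|. Computing x^30 mod 44 for each x (by repeated squaring, reducing mod 44 at every step), the values T(0), T(1), …, T(43) are: 0, 1, 12, 1, 12, 1, 12, 1, 12, 1, 12, 33, 12, 1, 12, 1, 12, 1, 12, 1, 12, 1, 0, 1, 12, 1, 12, 1, 12, 1, 12, 1, 12, 33, 12, 1, 12, 1, 12, 1, 12, 1, 12, 1.
The distinct values are {0, 1, 12, 33}; there are 4 of them.

4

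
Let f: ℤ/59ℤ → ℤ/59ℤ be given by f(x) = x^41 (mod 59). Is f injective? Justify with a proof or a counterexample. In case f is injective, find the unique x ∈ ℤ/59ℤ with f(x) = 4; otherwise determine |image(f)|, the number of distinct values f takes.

27

Since 59 is prime, the nonzero elements of ℤ/59ℤ form a cyclic group of order 58.
As gcd(41, 58) = 1, raising to the 41st power is a bijection on this group: if s^41 ≡ t^41 then (st^{−1})^41 = 1, and the only element of order dividing gcd(41, 58) = 1 is 1, so s = t.
With f(0) = 0 this makes f injective on all of ℤ/59ℤ, hence bijective (finite equal-size domain and codomain). In particular f is injective.
Since f is injective, we find the preimage of 4. The inverse of x ↦ x^41 on (ℤ/59ℤ)^× is x ↦ x^17, because 41·17 = 697 = 12·58 + 1 ≡ 1 (mod 58) and x^{58} = 1 for x ≠ 0 (Fermat). So f⁻¹(4) = 4^17 mod 59.
Repeated squaring mod 59: 4^1 ≡ 4, 4^2 ≡ 4² = 16, 4^4 ≡ 16² = 256 ≡ 20, 4^8 ≡ 20² = 400 ≡ 46, 4^16 ≡ 46² = 2116 ≡ 51. Since 17 = 16 + 1, 4^17 ≡ 51·4: 51·4 = 204 ≡ 27. So 4^17 ≡ 27 (mod 59).
Hence f⁻¹(4) = 27.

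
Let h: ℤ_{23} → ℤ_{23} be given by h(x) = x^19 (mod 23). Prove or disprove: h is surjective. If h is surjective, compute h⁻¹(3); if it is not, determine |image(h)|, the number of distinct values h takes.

2

Since 23 is prime, the nonzero elements of ℤ_{23} form a cyclic group of order 22.
As gcd(19, 22) = 1, raising to the 19th power is a bijection on this group: if s^19 ≡ t^19 then (st^{−1})^19 = 1, and the only element of order dividing gcd(19, 22) = 1 is 1, so s = t.
With h(0) = 0 this makes h injective on all of ℤ_{23}, hence bijective (finite equal-size domain and codomain). In particular h is surjective.
Since h is surjective, we find the preimage of 3. The inverse of x ↦ x^19 on (ℤ_{23})^× is x ↦ x^7, because 19·7 = 133 = 6·22 + 1 ≡ 1 (mod 22) and x^{22} = 1 for x ≠ 0 (Fermat). So h⁻¹(3) = 3^7 mod 23.
Repeated squaring mod 23: 3^1 ≡ 3, 3^2 ≡ 3² = 9, 3^4 ≡ 9² = 81 ≡ 12. Since 7 = 4 + 2 + 1, 3^7 ≡ 12·9·3: 12·9 = 108 ≡ 16, then 16·3 = 48 ≡ 2. So 3^7 ≡ 2 (mod 23).
Hence h⁻¹(3) = 2.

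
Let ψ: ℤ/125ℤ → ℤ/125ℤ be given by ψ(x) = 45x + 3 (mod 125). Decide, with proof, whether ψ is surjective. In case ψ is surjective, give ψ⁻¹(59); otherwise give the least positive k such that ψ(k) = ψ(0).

25

Since gcd(45, 125) = 5, we have 45x ≡ 0 (mod 5) for all x, so ψ(x) ≡ 3 (mod 5).
But 0 ≢ 3 (mod 5), so 0 ∈ ℤ/125ℤ has no preimage. Therefore ψ is not surjective.
Since ψ is not surjective, we find the least positive k with ψ(k) = ψ(0): this means 45k ≡ 0 (mod 125), i.e. 125 ∣ 45k. Since gcd(45, 125) = 5, dividing through by 5 this holds exactly when 25 ∣ 9k, and as gcd(9, 25) = 1, exactly when 25 ∣ k.
The smallest positive such k is 25.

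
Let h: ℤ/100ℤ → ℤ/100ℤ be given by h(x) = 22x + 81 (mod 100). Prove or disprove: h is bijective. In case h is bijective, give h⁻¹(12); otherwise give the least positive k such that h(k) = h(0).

Recall: injectivity means: for all a, b in the domain, h(a) = h(b) implies a = b.
We have gcd(22, 100) = 2 > 1. Taking a = 0 and b = 50: h(0) = 81 and h(50) = 22·50 + 81 = 1181 ≡ 81 (mod 100).
So h(0) = h(50) while 0 ≠ 50, thus h is not injective, hence not bijective.
Since h is not bijective, we find the least positive k with h(k) = h(0): this means 22k ≡ 0 (mod 100), i.e. 100 ∣ 22k. Since gcd(22, 100) = 2, dividing through by 2 this holds exactly when 50 ∣ 11k, and as gcd(11, 50) = 1, exactly when 50 ∣ k.
The smallest positive such k is 50.

50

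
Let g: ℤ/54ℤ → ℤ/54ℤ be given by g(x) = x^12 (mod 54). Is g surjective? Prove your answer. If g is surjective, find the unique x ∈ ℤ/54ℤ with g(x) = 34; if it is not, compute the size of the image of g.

8

g(0) = 0^12 = 0.
g(6): Repeated squaring mod 54: 6^1 ≡ 6, 6^2 ≡ 6² = 36, 6^4 ≡ 36² = 1296 ≡ 0, 6^8 ≡ 0² = 0. Since 12 = 8 + 4, 6^12 ≡ 0·0: 0·0 = 0. So 6^12 ≡ 0 (mod 54).
So g(0) = g(6) = 0 while 0 ≠ 6, so g is not injective.
A non-injective map from the 54-element set ℤ/54ℤ to itself takes at most 53 distinct values, so it cannot be surjective. Therefore g is not surjective.
Since g is not surjective, we determine |image(g)|. Computing x^12 mod 54 for each x (by repeated squaring, reducing mod 54 at every step), the values g(0), g(1), …, g(53) are: 0, 1, 46, 27, 10, 37, 0, 19, 28, 27, 28, 19, 0, 37, 10, 27, 46, 1, 0, 1, 46, 27, 10, 37, 0, 19, 28, 27, 28, 19, 0, 37, 10, 27, 46, 1, 0, 1, 46, 27, 10, 37, 0, 19, 28, 27, 28, 19, 0, 37, 10, 27, 46, 1.
The distinct values are {0, 1, 10, 19, 27, 28, 37, 46}; there are 8 of them.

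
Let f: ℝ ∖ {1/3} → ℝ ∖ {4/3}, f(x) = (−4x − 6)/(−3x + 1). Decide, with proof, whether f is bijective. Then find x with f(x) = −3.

-3/13

Suppose f(s) = f(t). Cross-multiplying: (−4s − 6)(−3t + 1) = (−4t − 6)(−3s + 1).
Expanding both sides and cancelling the symmetric terms leaves −22·(s − t) = 0. Since −22 ≠ 0, s = t. Therefore f is injective.
For any y ≠ 4/3, solving y(−3x + 1) = −4x − 6 for x gives a well-defined x ≠ 1/3. So f is surjective.
Therefore f is bijective.
Solving f(x) = −3: cross-multiplying gives −4x − 6 = −3(−3x + 1), which rearranges to −13x = 3, so x = −3/13.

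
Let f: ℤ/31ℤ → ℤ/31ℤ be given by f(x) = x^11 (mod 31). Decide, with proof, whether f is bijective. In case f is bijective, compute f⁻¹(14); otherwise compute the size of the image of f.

9

Since 31 is prime, the nonzero elements of ℤ/31ℤ form a cyclic group of order 30.
As gcd(11, 30) = 1, raising to the 11th power is a bijection on this group: if a^11 ≡ b^11 then (ab^{−1})^11 = 1, and the only element of order dividing gcd(11, 30) = 1 is 1, so a = b.
With f(0) = 0 this makes f injective on all of ℤ/31ℤ, hence bijective (finite equal-size domain and codomain). In particular f is bijective.
Since f is bijective, we find the preimage of 14. The inverse of x ↦ x^11 on (ℤ/31ℤ)^× is x ↦ x^11, because 11·11 = 121 = 4·30 + 1 ≡ 1 (mod 30) and x^{30} = 1 for x ≠ 0 (Fermat). So f⁻¹(14) = 14^11 mod 31.
Repeated squaring mod 31: 14^1 ≡ 14, 14^2 ≡ 14² = 196 ≡ 10, 14^4 ≡ 10² = 100 ≡ 7, 14^8 ≡ 7² = 49 ≡ 18. Since 11 = 8 + 2 + 1, 14^11 ≡ 18·10·14: 18·10 = 180 ≡ 25, then 25·14 = 350 ≡ 9. So 14^11 ≡ 9 (mod 31).
Hence f⁻¹(14) = 9.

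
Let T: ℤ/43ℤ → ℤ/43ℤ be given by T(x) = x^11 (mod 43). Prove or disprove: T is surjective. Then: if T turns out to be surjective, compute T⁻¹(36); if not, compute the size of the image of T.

6

Since 43 is prime, the nonzero elements of ℤ/43ℤ form a cyclic group of order 42.
As gcd(11, 42) = 1, raising to the 11th power is a bijection on this group: if s^11 ≡ t^11 then (st^{−1})^11 = 1, and the only element of order dividing gcd(11, 42) = 1 is 1, so s = t.
With T(0) = 0 this makes T injective on all of ℤ/43ℤ, hence bijective (finite equal-size domain and codomain). In particular T is surjective.
Since T is surjective, we find the preimage of 36. The inverse of x ↦ x^11 on (ℤ/43ℤ)^× is x ↦ x^23, because 11·23 = 253 = 6·42 + 1 ≡ 1 (mod 42) and x^{42} = 1 for x ≠ 0 (Fermat). So T⁻¹(36) = 36^23 mod 43.
Repeated squaring mod 43: 36^1 ≡ 36, 36^2 ≡ 36² = 1296 ≡ 6, 36^4 ≡ 6² = 36, 36^8 ≡ 36² = 1296 ≡ 6, 36^16 ≡ 6² = 36. Since 23 = 16 + 4 + 2 + 1, 36^23 ≡ 36·36·6·36: 36·36 = 1296 ≡ 6, then 6·6 = 36, then 36·36 = 1296 ≡ 6. So 36^23 ≡ 6 (mod 43).
Hence T⁻¹(36) = 6.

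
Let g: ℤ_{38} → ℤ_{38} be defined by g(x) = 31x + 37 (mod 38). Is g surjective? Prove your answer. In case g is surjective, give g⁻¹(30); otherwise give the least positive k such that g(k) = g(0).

Since gcd(31, 38) = 1, 31 is invertible modulo 38. Euclid's algorithm: 38 = 1·31 + 7, 31 = 4·7 + 3, 7 = 2·3 + 1; back-substituting gives 1 = 27·31 − 22·38, so 31⁻¹ ≡ 27 (mod 38).
Then y ↦ 27(y − 37) is a two-sided inverse to g, so every y ∈ ℤ_{38} has a preimage.
Therefore g is surjective.
Since g is surjective, we compute g⁻¹(30): solve 31x + 37 ≡ 30 (mod 38), i.e. 31x ≡ 31 (mod 38).
Multiplying by 31⁻¹ = 27 gives x ≡ 27·31 = 837 = 22·38 + 1 ≡ 1 (mod 38).
Check: g(1) = 31·1 + 37 = 68 = 1·38 + 30 ≡ 30 (mod 38).

1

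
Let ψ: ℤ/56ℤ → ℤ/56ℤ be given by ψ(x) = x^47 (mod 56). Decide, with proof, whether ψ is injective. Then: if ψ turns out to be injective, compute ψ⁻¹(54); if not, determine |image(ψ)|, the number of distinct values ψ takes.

35

ψ(0) = 0^47 = 0.
ψ(14): Repeated squaring mod 56: 14^1 ≡ 14, 14^2 ≡ 14² = 196 ≡ 28, 14^4 ≡ 28² = 784 ≡ 0, 14^8 ≡ 0² = 0, 14^16 ≡ 0² = 0, 14^32 ≡ 0² = 0. Since 47 = 32 + 8 + 4 + 2 + 1, 14^47 ≡ 0·0·0·28·14: 0·0 = 0, then 0·0 = 0, then 0·28 = 0, then 0·14 = 0. So 14^47 ≡ 0 (mod 56).
So ψ(0) = ψ(14) = 0 while 0 ≠ 14, hence ψ is not injective.
Since ψ is not injective, we determine |image(ψ)|. Computing x^47 mod 56 for each x (by repeated squaring, reducing mod 56 at every step), the values ψ(0), ψ(1), …, ψ(55) are: 0, 1, 32, 19, 16, 45, 48, 7, 8, 25, 40, 51, 24, 13, 0, 15, 32, 33, 16, 3, 48, 21, 8, 39, 40, 9, 24, 27, 0, 29, 32, 47, 16, 17, 48, 35, 8, 53, 40, 23, 24, 41, 0, 43, 32, 5, 16, 31, 48, 49, 8, 11, 40, 37, 24, 55.
The distinct values are {0, 1, 3, 5, 7, 8, 9, 11, 13, 15, 16, 17, 19, 21, 23, 24, 25, 27, 29, 31, 32, 33, 35, 37, 39, 40, 41, 43, 45, 47, 48, 49, 51, 53, 55}; there are 35 of them.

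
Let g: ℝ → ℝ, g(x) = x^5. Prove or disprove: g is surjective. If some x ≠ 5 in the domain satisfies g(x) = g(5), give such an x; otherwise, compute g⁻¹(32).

For any y ∈ ℝ, x = y^{1/5} ∈ ℝ gives g(x) = y, so g is surjective.
Since x ↦ x^5 is strictly increasing on ℝ, it is injective there, so no x ≠ 5 in the domain has g(x) = g(5). We therefore compute g⁻¹(32) = 32^{1/5} = 2 (indeed 2^5 = 32).

2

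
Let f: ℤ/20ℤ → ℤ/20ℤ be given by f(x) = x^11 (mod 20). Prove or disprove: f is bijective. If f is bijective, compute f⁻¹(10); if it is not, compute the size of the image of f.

f(0) = 0^11 = 0.
f(10): Repeated squaring mod 20: 10^1 ≡ 10, 10^2 ≡ 10² = 100 ≡ 0, 10^4 ≡ 0² = 0, 10^8 ≡ 0² = 0. Since 11 = 8 + 2 + 1, 10^11 ≡ 0·0·10: 0·0 = 0, then 0·10 = 0. So 10^11 ≡ 0 (mod 20).
So f(0) = f(10) = 0 while 0 ≠ 10, therefore f is not injective, hence not bijective.
Since f is not bijective, we determine |image(f)|. Computing x^11 mod 20 for each x (by repeated squaring, reducing mod 20 at every step), the values f(0), f(1), …, f(19) are: 0, 1, 8, 7, 4, 5, 16, 3, 12, 9, 0, 11, 8, 17, 4, 15, 16, 13, 12, 19.
The distinct values are {0, 1, 3, 4, 5, 7, 8, 9, 11, 12, 13, 15, 16, 17, 19}; there are 15 of them.

15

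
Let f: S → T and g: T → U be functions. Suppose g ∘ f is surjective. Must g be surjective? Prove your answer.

Let c ∈ U. Since g ∘ f is surjective, some a ∈ S has g(f(a)) = c. Then b = f(a) ∈ T satisfies g(b) = c. So g is surjective.

surjective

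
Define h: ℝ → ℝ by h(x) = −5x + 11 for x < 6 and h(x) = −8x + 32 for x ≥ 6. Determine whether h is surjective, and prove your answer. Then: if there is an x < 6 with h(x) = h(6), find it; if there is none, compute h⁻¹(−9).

27/5

Both pieces are strictly decreasing (slopes −5 and −8), so each is injective on its own interval.
The left piece maps (−∞, 6) onto (−19, ∞); the right piece maps [6, ∞) onto (−∞, −16].
The union (−19, ∞) ∪ (−∞, −16] covers ℝ, so h is surjective.
For the follow-up: the images overlap, so an x < 6 with h(x) = h(6) exists. h(6) = −16; solving −5x + 11 = −16 for x < 6 gives x = (−16 − 11)/(−5) = 27/5.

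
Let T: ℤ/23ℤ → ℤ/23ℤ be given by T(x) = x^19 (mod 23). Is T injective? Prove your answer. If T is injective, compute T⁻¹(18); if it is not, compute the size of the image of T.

6

Since 23 is prime, the nonzero elements of ℤ/23ℤ form a cyclic group of order 22.
As gcd(19, 22) = 1, raising to the 19th power is a bijection on this group: if s^19 ≡ t^19 then (st^{−1})^19 = 1, and the only element of order dividing gcd(19, 22) = 1 is 1, so s = t.
With T(0) = 0 this makes T injective on all of ℤ/23ℤ, hence bijective (finite equal-size domain and codomain). In particular T is injective.
Since T is injective, we find the preimage of 18. The inverse of x ↦ x^19 on (ℤ/23ℤ)^× is x ↦ x^7, because 19·7 = 133 = 6·22 + 1 ≡ 1 (mod 22) and x^{22} = 1 for x ≠ 0 (Fermat). So T⁻¹(18) = 18^7 mod 23.
Repeated squaring mod 23: 18^1 ≡ 18, 18^2 ≡ 18² = 324 ≡ 2, 18^4 ≡ 2² = 4. Since 7 = 4 + 2 + 1, 18^7 ≡ 4·2·18: 4·2 = 8, then 8·18 = 144 ≡ 6. So 18^7 ≡ 6 (mod 23).
Hence T⁻¹(18) = 6.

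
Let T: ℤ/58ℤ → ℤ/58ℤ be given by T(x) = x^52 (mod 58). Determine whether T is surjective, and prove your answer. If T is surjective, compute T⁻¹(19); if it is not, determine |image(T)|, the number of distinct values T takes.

16

T(3): Repeated squaring mod 58: 3^1 ≡ 3, 3^2 ≡ 3² = 9, 3^4 ≡ 9² = 81 ≡ 23, 3^8 ≡ 23² = 529 ≡ 7, 3^16 ≡ 7² = 49, 3^32 ≡ 49² = 2401 ≡ 23. Since 52 = 32 + 16 + 4, 3^52 ≡ 23·49·23: 23·49 = 1127 ≡ 25, then 25·23 = 575 ≡ 53. So 3^52 ≡ 53 (mod 58).
T(7): Repeated squaring mod 58: 7^1 ≡ 7, 7^2 ≡ 7² = 49, 7^4 ≡ 49² = 2401 ≡ 23, 7^8 ≡ 23² = 529 ≡ 7, 7^16 ≡ 7² = 49, 7^32 ≡ 49² = 2401 ≡ 23. Since 52 = 32 + 16 + 4, 7^52 ≡ 23·49·23: 23·49 = 1127 ≡ 25, then 25·23 = 575 ≡ 53. So 7^52 ≡ 53 (mod 58).
So T(3) = T(7) = 53 while 3 ≠ 7, therefore T is not injective.
A non-injective map from the 58-element set ℤ/58ℤ to itself takes at most 57 distinct values, so it cannot be surjective. Therefore T is not surjective.
Since T is not surjective, we determine |image(T)|. Computing x^52 mod 58 for each x (by repeated squaring, reducing mod 58 at every step), the values T(0), T(1), …, T(57) are: 0, 1, 20, 53, 52, 49, 16, 53, 54, 25, 52, 7, 30, 7, 16, 45, 36, 1, 36, 23, 54, 25, 24, 45, 20, 23, 24, 49, 30, 29, 30, 49, 24, 23, 20, 45, 24, 25, 54, 23, 36, 1, 36, 45, 16, 7, 30, 7, 52, 25, 54, 53, 16, 49, 52, 53, 20, 1.
The distinct values are {0, 1, 7, 16, 20, 23, 24, 25, 29, 30, 36, 45, 49, 52, 53, 54}; there are 16 of them.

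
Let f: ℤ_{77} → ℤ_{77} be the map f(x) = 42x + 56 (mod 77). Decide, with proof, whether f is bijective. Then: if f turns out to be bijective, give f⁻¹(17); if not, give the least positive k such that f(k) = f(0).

We have gcd(42, 77) = 7 > 1. Taking s = 0 and t = 11: f(0) = 56 and f(11) = 42·11 + 56 = 518 ≡ 56 (mod 77).
So f(0) = f(11) while 0 ≠ 11, thus f is not injective, hence not bijective.
Since f is not bijective, we find the least positive k with f(k) = f(0): this means 42k ≡ 0 (mod 77), i.e. 77 ∣ 42k. Since gcd(42, 77) = 7, dividing through by 7 this holds exactly when 11 ∣ 6k, and as gcd(6, 11) = 1, exactly when 11 ∣ k.
The smallest positive such k is 11.

11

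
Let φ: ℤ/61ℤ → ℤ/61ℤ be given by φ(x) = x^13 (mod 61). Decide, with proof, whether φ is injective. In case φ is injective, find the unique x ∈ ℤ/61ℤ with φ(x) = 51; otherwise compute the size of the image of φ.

26

Since 61 is prime, the nonzero elements of ℤ/61ℤ form a cyclic group of order 60.
As gcd(13, 60) = 1, raising to the 13th power is a bijection on this group: if s^13 ≡ t^13 then (st^{−1})^13 = 1, and the only element of order dividing gcd(13, 60) = 1 is 1, so s = t.
With φ(0) = 0 this makes φ injective on all of ℤ/61ℤ, hence bijective (finite equal-size domain and codomain). In particular φ is injective.
Since φ is injective, we find the preimage of 51. The inverse of x ↦ x^13 on (ℤ/61ℤ)^× is x ↦ x^37, because 13·37 = 481 = 8·60 + 1 ≡ 1 (mod 60) and x^{60} = 1 for x ≠ 0 (Fermat). So φ⁻¹(51) = 51^37 mod 61.
Repeated squaring mod 61: 51^1 ≡ 51, 51^2 ≡ 51² = 2601 ≡ 39, 51^4 ≡ 39² = 1521 ≡ 57, 51^8 ≡ 57² = 3249 ≡ 16, 51^16 ≡ 16² = 256 ≡ 12, 51^32 ≡ 12² = 144 ≡ 22. Since 37 = 32 + 4 + 1, 51^37 ≡ 22·57·51: 22·57 = 1254 ≡ 34, then 34·51 = 1734 ≡ 26. So 51^37 ≡ 26 (mod 61).
Hence φ⁻¹(51) = 26.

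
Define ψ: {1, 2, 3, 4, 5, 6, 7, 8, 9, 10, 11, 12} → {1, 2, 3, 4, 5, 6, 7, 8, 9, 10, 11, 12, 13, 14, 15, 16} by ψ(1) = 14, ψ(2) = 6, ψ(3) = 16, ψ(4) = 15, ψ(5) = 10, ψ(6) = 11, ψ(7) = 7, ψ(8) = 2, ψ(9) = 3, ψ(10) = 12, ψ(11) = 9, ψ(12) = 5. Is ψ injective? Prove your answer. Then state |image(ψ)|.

The values ψ(1), …, ψ(12) are 14, 6, 16, 15, 10, 11, 7, 2, 3, 12, 9, 5 — all distinct.
So ψ(x_1) = ψ(x_2) only when x_1 = x_2, and ψ is injective.
The image of ψ is {2, 3, 5, 6, 7, 9, 10, 11, 12, 14, 15, 16}, which has 12 elements.

12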